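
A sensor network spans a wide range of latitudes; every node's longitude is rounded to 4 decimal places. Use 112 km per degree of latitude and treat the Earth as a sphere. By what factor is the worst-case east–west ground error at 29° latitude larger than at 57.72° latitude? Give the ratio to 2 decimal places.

Rounding to 4 decimal places leaves the longitude within ±5e-05° of the true value.
At 29°: 5e-05° × 112000 × cos 29° = 5e-05 × 112000 × 0.8746 ≈ 4.8979 m.
Error at 57.72° = 5e-05° × 112000 × cos 57.72° ≈ 5.6 × 0.5341 = 2.9907 m.
Ratio: 4.8979 / 2.9907 = cos 29° / cos 57.72° ≈ 1.6377.

1.64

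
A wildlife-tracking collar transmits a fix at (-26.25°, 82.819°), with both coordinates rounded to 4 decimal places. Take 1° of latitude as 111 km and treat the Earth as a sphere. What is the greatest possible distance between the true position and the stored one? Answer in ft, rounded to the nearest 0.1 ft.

Rounding to 4 decimal places leaves each coordinate within ±5e-05° of the true value.
Latitude error → 5e-05 × 111000 = 5.55 m along the meridian.
East–west component at 26.25°: 5e-05° × 111000 × cos 26.25° ≈ 5e-05 × 99552.9 ≈ 4.97764 m.
The two errors are perpendicular, so the maximum displacement is √(5.55² + 4.97764²) ≈ 7.45516 m.
Converting: 7.45516 m × 3.2808 ft/m ≈ 24.459 ft.

24.5 ft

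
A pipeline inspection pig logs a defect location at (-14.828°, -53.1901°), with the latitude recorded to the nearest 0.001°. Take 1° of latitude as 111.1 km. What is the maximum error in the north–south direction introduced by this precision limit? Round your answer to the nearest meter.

56 meters

Rounding to 3 decimal places leaves the latitude within ±0.0005° of the true value.
Along the meridian that is 0.0005° × 111100 m/° = 55.55 m.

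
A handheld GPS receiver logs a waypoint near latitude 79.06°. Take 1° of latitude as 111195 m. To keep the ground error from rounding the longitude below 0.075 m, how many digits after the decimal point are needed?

At 79.06° one degree of longitude covers 111195 × cos 79.06° ≈ 111195 × 0.1898 ≈ 21102.7 m.
N decimal places → at most half a unit in the last place, 0.5 × 10⁻ᴺ° = 21102.7/2 × 10⁻ᴺ m.
Setting 10551.3 × 10⁻ᴺ ≤ 0.075 gives 10ᴺ ≥ 1.407e+05, i.e. N ≥ 5.15.
N = 5 would give 0.106 m (too coarse); N = 6 gives 0.0106 m ≤ 0.075 m.

6 decimal places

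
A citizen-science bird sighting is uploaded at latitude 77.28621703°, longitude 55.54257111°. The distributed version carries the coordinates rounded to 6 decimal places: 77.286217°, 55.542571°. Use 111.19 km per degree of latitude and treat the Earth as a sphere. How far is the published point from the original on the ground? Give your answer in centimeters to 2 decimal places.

Δlat = 77.28621703 − 77.286217 = +0.00000003°; Δlon = 55.54257111 − 55.542571 = +0.00000011°.
North–south shift: 0.00000003 × 111190 = 0.0033357 m.
E–W at 77.2862°: 0.00000011° × 111190 × cos 77.2862° = 0.00000011 × 111190 × 0.2201 ≈ 0.00269179 m.
Distance: √(0.0033357² + 0.00269179²) ≈ 0.00428633 m.
That is 0.00428633 m = 0.42863 cm.

0.43 centimeters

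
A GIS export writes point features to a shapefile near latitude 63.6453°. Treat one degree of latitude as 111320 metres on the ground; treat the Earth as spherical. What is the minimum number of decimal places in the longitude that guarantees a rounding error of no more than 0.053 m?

At 63.6453° one degree of longitude covers 111320 × cos 63.6453° ≈ 111320 × 0.4439 ≈ 49417.9 m.
Rounding to N decimal places gives at most 0.5 × 10⁻ᴺ degrees of error, i.e. 0.5 × 10⁻ᴺ × 49417.9 m.
Need 0.5 × 49417.9 × 10⁻ᴺ ≤ 0.053 → 10⁻ᴺ ≤ 2.145e-06, so N ≥ 5.67.
N = 5 would give 0.247 m (too coarse); N = 6 gives 0.0247 m ≤ 0.053 m.

6 decimal places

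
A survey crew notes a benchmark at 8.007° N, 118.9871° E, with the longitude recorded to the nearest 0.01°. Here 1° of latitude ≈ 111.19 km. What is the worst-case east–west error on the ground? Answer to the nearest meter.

551 meters

Rounding to 2 decimal places leaves the longitude within ±0.005° of the true value.
At latitude 8.007° a degree of longitude spans 111190 m × cos 8.007° = 111190 × 0.9903 ≈ 110106 m.
East–west error: 0.005° × 110106 m/° ≈ 550.53 m.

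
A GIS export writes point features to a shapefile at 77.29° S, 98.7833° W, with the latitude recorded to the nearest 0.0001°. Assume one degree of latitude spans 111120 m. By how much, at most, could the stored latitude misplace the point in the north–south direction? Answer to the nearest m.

Rounding to 4 decimal places leaves the latitude within ±5e-05° of the true value.
Along the meridian that is 5e-05° × 111120 m/° = 5.556 m.

6 m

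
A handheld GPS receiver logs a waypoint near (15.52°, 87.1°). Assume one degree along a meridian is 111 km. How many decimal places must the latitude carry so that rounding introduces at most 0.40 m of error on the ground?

One degree of latitude covers 111000 m.
N decimal places → at most half a unit in the last place, 0.5 × 10⁻ᴺ° = 111000/2 × 10⁻ᴺ m.
Need 0.5 × 111000 × 10⁻ᴺ ≤ 0.40 → 10⁻ᴺ ≤ 7.207e-06, so N ≥ 5.14.
At 5 places the error can reach 0.555 m, but 6 places keeps it to 0.0555 m.

6 decimal places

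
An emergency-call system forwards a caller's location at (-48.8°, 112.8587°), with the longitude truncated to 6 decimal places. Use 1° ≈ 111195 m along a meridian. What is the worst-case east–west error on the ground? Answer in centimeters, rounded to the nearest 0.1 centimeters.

7.3 centimeters

Truncating at 6 decimal places can drop up to a full unit in the last place, so the longitude may be off by as much as 1e-06°.
One degree of longitude at 48.8° is 111195 × cos 48.8° ≈ 111195 × 0.6587 = 73243 m.
So at most 1e-06° × 73243 ≈ 0.073243 m east–west.
That is 0.073243 m = 7.3243 cm.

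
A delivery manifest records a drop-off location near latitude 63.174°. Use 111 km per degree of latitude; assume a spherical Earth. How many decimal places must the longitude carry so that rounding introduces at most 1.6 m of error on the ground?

5 decimal places

At 63.174° one degree of longitude covers 111000 × cos 63.174° ≈ 111000 × 0.4513 ≈ 50092.4 m.
Rounding to N decimal places gives at most 0.5 × 10⁻ᴺ degrees of error, i.e. 0.5 × 10⁻ᴺ × 50092.4 m.
Setting 25046.2 × 10⁻ᴺ ≤ 1.6 gives 10ᴺ ≥ 1.565e+04, i.e. N ≥ 4.19.
So 5 decimal places suffice (0.25 m); 4 would allow up to 2.5 m.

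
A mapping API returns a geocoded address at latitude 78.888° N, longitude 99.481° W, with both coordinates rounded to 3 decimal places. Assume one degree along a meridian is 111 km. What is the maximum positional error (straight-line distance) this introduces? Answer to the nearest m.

Rounding to 3 decimal places leaves each coordinate within ±0.0005° of the true value.
N–S: 0.0005° × 111000 m/° = 55.5 m.
E–W at 78.888°: 0.0005° × 111000 × cos 78.888° = 0.0005 × 111000 × 0.1927 ≈ 10.6964 m.
Worst case both components are at the extreme and orthogonal: √(55.5² + 10.6964²) ≈ 56.5213 m.

57 m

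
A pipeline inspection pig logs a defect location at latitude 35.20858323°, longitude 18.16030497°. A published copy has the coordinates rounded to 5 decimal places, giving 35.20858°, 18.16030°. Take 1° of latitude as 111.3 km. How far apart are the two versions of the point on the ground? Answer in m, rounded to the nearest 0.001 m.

0.578 m

Δlat = 35.20858323 − 35.20858 = +0.00000323°; Δlon = 18.16030497 − 18.16030 = +0.00000497°.
North–south shift: 0.00000323 × 111300 = 0.359499 m.
E–W at 35.2086°: 0.00000497° × 111300 × cos 35.2086° = 0.00000497 × 111300 × 0.8171 ≈ 0.451965 m.
Hypotenuse of the two orthogonal shifts: √(0.359499² + 0.451965²) = 0.577505 m.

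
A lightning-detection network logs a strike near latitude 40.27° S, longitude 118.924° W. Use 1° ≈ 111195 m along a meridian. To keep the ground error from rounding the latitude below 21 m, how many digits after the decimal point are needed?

One degree of latitude covers 111195 m.
N decimal places → at most half a unit in the last place, 0.5 × 10⁻ᴺ° = 111195/2 × 10⁻ᴺ m.
Setting 55597.5 × 10⁻ᴺ ≤ 21 gives 10ᴺ ≥ 2648, i.e. N ≥ 3.42.
At 3 places the error can reach 55.6 m, but 4 places keeps it to 5.56 m.

4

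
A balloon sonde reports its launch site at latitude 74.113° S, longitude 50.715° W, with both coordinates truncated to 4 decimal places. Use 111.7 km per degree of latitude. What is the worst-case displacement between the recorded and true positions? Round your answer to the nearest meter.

12 meters

Truncating at 4 decimal places can drop up to a full unit in the last place, so each coordinate may be off by as much as 0.0001°.
N–S: 0.0001° × 111700 m/° = 11.17 m.
East–west component at 74.113°: 0.0001° × 111700 × cos 74.113° ≈ 0.0001 × 30576.9 ≈ 3.05769 m.
The two errors are perpendicular, so the maximum displacement is √(11.17² + 3.05769²) ≈ 11.5809 m.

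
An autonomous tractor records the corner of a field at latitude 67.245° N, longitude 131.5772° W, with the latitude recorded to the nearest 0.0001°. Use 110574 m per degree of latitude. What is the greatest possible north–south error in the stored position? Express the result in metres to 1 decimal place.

Rounding to 4 decimal places leaves the latitude within ±5e-05° of the true value.
Along the meridian that is 5e-05° × 110574 m/° = 5.5287 m.

5.5 metres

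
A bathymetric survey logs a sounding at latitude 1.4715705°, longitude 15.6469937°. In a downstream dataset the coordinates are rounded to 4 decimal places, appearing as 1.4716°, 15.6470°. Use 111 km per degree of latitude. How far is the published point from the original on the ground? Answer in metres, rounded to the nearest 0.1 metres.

The latitude changed by -0.0000295° and the longitude by -0.0000063°.
North–south shift: -0.0000295 × 111000 = -3.2745 m.
E–W at 1.4716°: -0.0000063° × 111000 × cos 1.4716° = -0.0000063 × 111000 × 0.9997 ≈ -0.699069 m.
Hypotenuse of the two orthogonal shifts: √(3.2745² + 0.699069²) = 3.34829 m.

3.3 metres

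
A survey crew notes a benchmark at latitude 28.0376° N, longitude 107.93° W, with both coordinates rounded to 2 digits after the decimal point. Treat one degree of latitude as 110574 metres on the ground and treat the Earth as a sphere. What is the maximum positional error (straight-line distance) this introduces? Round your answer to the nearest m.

Rounding to 2 decimal places leaves each coordinate within ±0.005° of the true value.
Latitude error → 0.005 × 110574 = 552.87 m along the meridian.
Longitude error → 0.005 × 110574 × cos 28.0376° = 0.005 × 110574 × 0.8826 ≈ 487.985 m.
The two errors are perpendicular, so the maximum displacement is √(552.87² + 487.985²) ≈ 737.424 m.

737 m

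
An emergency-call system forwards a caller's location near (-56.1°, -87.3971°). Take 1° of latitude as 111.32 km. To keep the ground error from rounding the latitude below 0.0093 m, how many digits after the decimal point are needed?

One degree of latitude covers 111320 m.
Rounding to N decimal places gives at most 0.5 × 10⁻ᴺ degrees of error, i.e. 0.5 × 10⁻ᴺ × 111320 m.
Need 0.5 × 111320 × 10⁻ᴺ ≤ 0.0093 → 10⁻ᴺ ≤ 1.671e-07, so N ≥ 6.78.
N = 6 would give 0.0557 m (too coarse); N = 7 gives 0.00557 m ≤ 0.0093 m.

7 decimal places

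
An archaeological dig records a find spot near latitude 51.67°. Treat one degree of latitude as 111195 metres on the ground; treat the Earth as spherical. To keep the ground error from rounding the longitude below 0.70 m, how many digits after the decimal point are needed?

At 51.67° one degree of longitude covers 111195 × cos 51.67° ≈ 111195 × 0.6202 ≈ 68962 m.
N decimal places → at most half a unit in the last place, 0.5 × 10⁻ᴺ° = 68962/2 × 10⁻ᴺ m.
Need 0.5 × 68962 × 10⁻ᴺ ≤ 0.70 → 10⁻ᴺ ≤ 2.030e-05, so N ≥ 4.69.
So 5 decimal places suffice (0.345 m); 4 would allow up to 3.45 m.

5 decimal places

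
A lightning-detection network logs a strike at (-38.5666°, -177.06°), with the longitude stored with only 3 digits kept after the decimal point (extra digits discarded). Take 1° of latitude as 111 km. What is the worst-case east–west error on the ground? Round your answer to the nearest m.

87 m

Truncating at 3 decimal places can drop up to a full unit in the last place, so the longitude may be off by as much as 0.001°.
Parallels shrink by cos φ, so at 38.5666° a degree of longitude is 111000 × 0.7819 ≈ 86789.1 m.
Maximum E–W displacement: 0.001 × 86789.1 = 86.7891 m.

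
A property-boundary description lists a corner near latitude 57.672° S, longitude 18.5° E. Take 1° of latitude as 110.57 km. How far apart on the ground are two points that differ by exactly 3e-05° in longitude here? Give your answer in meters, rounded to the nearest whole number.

2 meters

At 57.672° a degree of longitude is 110570 × cos 57.672° ≈ 59129 m, so 3e-05° corresponds to 1.77387 m.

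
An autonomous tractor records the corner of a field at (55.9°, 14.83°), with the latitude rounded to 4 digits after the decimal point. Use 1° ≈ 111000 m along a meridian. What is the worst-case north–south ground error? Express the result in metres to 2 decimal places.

5.55 metres

Rounding to 4 decimal places leaves the latitude within ±5e-05° of the true value.
So the N–S error is at most 5e-05 × 111000 = 5.55 m.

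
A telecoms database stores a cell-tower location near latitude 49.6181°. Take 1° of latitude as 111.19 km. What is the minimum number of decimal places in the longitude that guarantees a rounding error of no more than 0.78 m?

At 49.6181° one degree of longitude covers 111190 × cos 49.6181° ≈ 111190 × 0.6479 ≈ 72037.7 m.
N decimal places → at most half a unit in the last place, 0.5 × 10⁻ᴺ° = 72037.7/2 × 10⁻ᴺ m.
Need 0.5 × 72037.7 × 10⁻ᴺ ≤ 0.78 → 10⁻ᴺ ≤ 2.166e-05, so N ≥ 4.66.
So 5 decimal places suffice (0.36 m); 4 would allow up to 3.6 m.

5 decimal places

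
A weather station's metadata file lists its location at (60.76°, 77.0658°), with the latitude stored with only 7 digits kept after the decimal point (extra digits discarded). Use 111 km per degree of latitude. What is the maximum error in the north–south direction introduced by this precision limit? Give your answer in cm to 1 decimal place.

1.1 cm

Truncating at 7 decimal places can drop up to a full unit in the last place, so the latitude may be off by as much as 1e-07°.
Along the meridian that is 1e-07° × 111000 m/° = 0.0111 m.
That is 0.0111 m = 1.11 cm.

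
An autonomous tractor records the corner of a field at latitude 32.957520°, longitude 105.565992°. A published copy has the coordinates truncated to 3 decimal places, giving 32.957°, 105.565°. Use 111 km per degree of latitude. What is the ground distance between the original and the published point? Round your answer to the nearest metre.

Δlat = 32.957520 − 32.957 = +0.000520°; Δlon = 105.565992 − 105.565 = +0.000992°.
North–south shift: 0.000520 × 111000 = 57.72 m.
E–W at 32.957°: 0.000992° × 111000 × cos 32.957° = 0.000992 × 111000 × 0.8391 ≈ 92.3927 m.
Hypotenuse of the two orthogonal shifts: √(57.72² + 92.3927²) = 108.94 m.

109 metres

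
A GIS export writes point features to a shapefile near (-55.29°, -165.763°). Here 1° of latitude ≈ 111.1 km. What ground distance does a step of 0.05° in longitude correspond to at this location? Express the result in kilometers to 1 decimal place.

0.05° of longitude at 55.29° is 0.05 × 111100 × cos 55.29° ≈ 0.05 × 63262.9 = 3163.14 m.
That is 3163.14 m = 3.1631 km.

3.2 kilometers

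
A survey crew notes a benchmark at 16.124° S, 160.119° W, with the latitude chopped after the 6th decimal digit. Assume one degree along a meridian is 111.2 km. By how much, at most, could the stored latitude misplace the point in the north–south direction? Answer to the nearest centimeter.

11 centimeters

Truncating at 6 decimal places can drop up to a full unit in the last place, so the latitude may be off by as much as 1e-06°.
So the N–S error is at most 1e-06 × 111200 = 0.1112 m.
That is 0.1112 m = 11.12 cm.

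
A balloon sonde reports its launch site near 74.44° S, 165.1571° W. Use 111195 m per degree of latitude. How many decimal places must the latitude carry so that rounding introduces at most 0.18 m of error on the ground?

6

One degree of latitude covers 111195 m.
Rounding to N decimal places gives at most 0.5 × 10⁻ᴺ degrees of error, i.e. 0.5 × 10⁻ᴺ × 111195 m.
Need 0.5 × 111195 × 10⁻ᴺ ≤ 0.18 → 10⁻ᴺ ≤ 3.238e-06, so N ≥ 5.49.
At 5 places the error can reach 0.556 m, but 6 places keeps it to 0.0556 m.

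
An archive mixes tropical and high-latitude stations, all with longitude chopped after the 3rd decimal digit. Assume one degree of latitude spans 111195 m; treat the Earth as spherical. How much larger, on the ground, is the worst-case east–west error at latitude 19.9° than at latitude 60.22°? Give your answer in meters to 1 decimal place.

49.3 meters

Truncating at 3 decimal places can drop up to a full unit in the last place, so the longitude may be off by as much as 0.001°.
At 19.9°: 0.001° × 111195 × cos 19.9° = 0.001 × 111195 × 0.9403 ≈ 104.56 m.
At 60.22°: 0.001° × 111195 × cos 60.22° = 0.001 × 111195 × 0.4967 ≈ 55.227 m.
So the lower-latitude error exceeds the higher by 104.56 − 55.227 = 49.328 m.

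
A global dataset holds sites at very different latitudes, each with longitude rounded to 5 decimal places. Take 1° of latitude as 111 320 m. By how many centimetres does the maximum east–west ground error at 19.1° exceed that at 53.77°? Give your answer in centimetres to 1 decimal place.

Rounding to 5 decimal places leaves the longitude within ±5e-06° of the true value.
Error at 19.1° = 5e-06° × 111320 × cos 19.1° ≈ 0.5566 × 0.9449 = 0.52596 m.
Error at 53.77° = 5e-06° × 111320 × cos 53.77° ≈ 0.5566 × 0.5910 = 0.32897 m.
Difference: 0.52596 − 0.32897 = 0.19699 m.
That is 0.196992 m = 19.699 cm.

19.7 centimetres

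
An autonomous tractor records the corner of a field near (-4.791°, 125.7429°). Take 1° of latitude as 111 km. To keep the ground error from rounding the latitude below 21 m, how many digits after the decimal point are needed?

4 decimal places

One degree of latitude covers 111000 m.
Rounding to N decimal places gives at most 0.5 × 10⁻ᴺ degrees of error, i.e. 0.5 × 10⁻ᴺ × 111000 m.
Setting 55500 × 10⁻ᴺ ≤ 21 gives 10ᴺ ≥ 2643, i.e. N ≥ 3.42.
N = 3 would give 55.5 m (too coarse); N = 4 gives 5.55 m ≤ 21 m.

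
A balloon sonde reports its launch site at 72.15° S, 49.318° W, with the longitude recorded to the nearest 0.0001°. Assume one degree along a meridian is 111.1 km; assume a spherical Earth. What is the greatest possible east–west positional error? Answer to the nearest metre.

2 metres

Rounding to 4 decimal places leaves the longitude within ±5e-05° of the true value.
One degree of longitude at 72.15° is 111100 × cos 72.15° ≈ 111100 × 0.3065 = 34055 m.
So at most 5e-05° × 34055 ≈ 1.70275 m east–west.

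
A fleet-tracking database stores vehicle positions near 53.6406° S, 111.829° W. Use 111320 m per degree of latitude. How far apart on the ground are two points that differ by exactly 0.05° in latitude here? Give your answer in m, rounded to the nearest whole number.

Along a meridian 0.05° is 0.05 × 111320 = 5566 m.

5566 m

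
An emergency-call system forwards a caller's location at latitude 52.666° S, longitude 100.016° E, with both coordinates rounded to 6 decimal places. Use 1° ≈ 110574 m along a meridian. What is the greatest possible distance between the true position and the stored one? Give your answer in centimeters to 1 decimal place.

Rounding to 6 decimal places leaves each coordinate within ±5e-07° of the true value.
N–S: 5e-07° × 110574 m/° = 0.055287 m.
East–west component at 52.666°: 5e-07° × 110574 × cos 52.666° ≈ 5e-07 × 67058.7 ≈ 0.0335294 m.
Worst case both components are at the extreme and orthogonal: √(0.055287² + 0.0335294²) ≈ 0.0646597 m.
That is 0.0646597 m = 6.466 cm.

6.5 centimeters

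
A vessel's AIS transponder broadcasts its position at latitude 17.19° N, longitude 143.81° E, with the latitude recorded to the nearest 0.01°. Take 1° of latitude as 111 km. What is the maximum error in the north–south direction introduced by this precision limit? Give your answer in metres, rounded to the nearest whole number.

555 metres

Rounding to 2 decimal places leaves the latitude within ±0.005° of the true value.
Along the meridian that is 0.005° × 111000 m/° = 555 m.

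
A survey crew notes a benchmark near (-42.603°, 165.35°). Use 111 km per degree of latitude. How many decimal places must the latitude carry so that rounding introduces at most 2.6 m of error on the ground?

5 decimal places

One degree of latitude covers 111000 m.
N decimal places → at most half a unit in the last place, 0.5 × 10⁻ᴺ° = 111000/2 × 10⁻ᴺ m.
Need 0.5 × 111000 × 10⁻ᴺ ≤ 2.6 → 10⁻ᴺ ≤ 4.685e-05, so N ≥ 4.33.
So 5 decimal places suffice (0.555 m); 4 would allow up to 5.55 m.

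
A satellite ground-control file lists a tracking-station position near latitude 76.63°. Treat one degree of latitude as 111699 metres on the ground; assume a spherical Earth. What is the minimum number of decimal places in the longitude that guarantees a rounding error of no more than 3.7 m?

4

At 76.63° one degree of longitude covers 111699 × cos 76.63° ≈ 111699 × 0.2312 ≈ 25829.1 m.
Rounding to N decimal places gives at most 0.5 × 10⁻ᴺ degrees of error, i.e. 0.5 × 10⁻ᴺ × 25829.1 m.
Setting 12914.6 × 10⁻ᴺ ≤ 3.7 gives 10ᴺ ≥ 3490, i.e. N ≥ 3.54.
At 3 places the error can reach 12.9 m, but 4 places keeps it to 1.29 m.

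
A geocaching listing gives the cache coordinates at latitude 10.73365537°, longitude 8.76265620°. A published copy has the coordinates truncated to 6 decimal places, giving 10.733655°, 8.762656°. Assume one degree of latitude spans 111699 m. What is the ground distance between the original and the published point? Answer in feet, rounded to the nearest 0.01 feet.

0.15 feet

The latitude changed by +0.00000037° and the longitude by +0.00000020°.
N–S: 0.00000037° × 111699 m/° = 0.0413286 m.
East–west at this latitude: 0.00000020° × 111699 × cos 10.7337° ≈ 0.00000020 × 109745 = 0.0219489 m.
Distance: √(0.0413286² + 0.0219489²) ≈ 0.0467954 m.
Converting: 0.0467954 m × 3.2808 ft/m ≈ 0.15353 ft.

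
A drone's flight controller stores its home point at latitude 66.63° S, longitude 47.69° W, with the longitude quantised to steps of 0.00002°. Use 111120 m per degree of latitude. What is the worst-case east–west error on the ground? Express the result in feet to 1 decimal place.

With a 0.00002° grid the true value lies within half a step, ±0.00002°/2 = ±1e-05°, of the stored one.
At latitude 66.63° a degree of longitude spans 111120 m × cos 66.63° = 111120 × 0.3967 ≈ 44077.7 m.
So at most 1e-05° × 44077.7 ≈ 0.440777 m east–west.
In feet: 0.440777 m ÷ 0.3048 ≈ 1.4461 ft.

1.4 feet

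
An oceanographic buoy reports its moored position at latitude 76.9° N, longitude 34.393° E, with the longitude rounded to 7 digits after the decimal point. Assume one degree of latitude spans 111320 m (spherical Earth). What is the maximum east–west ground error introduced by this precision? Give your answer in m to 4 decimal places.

0.0013 m

Rounding to 7 decimal places leaves the longitude within ±5e-08° of the true value.
One degree of longitude at 76.9° is 111320 × cos 76.9° ≈ 111320 × 0.2267 = 25230.8 m.
Maximum E–W displacement: 5e-08 × 25230.8 = 0.00126154 m.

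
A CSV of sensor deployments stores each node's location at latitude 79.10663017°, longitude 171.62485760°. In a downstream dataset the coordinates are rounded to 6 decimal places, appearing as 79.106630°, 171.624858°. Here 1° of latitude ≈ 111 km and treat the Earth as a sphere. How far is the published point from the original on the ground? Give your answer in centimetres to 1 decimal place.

2.1 centimetres

The latitude changed by +0.00000017° and the longitude by -0.00000040°.
North–south shift: 0.00000017 × 111000 = 0.01887 m.
East–west at this latitude: -0.00000040° × 111000 × cos 79.1066° ≈ -0.00000040 × 20977 = -0.00839079 m.
Distance: √(0.01887² + 0.00839079²) ≈ 0.0206514 m.
That is 0.0206514 m = 2.0651 cm.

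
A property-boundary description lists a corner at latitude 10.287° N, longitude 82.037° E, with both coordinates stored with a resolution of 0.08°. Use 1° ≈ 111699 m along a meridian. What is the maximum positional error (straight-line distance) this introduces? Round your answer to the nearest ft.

With a 0.08° grid the true value lies within half a step, ±0.08°/2 = ±0.04°, of the stored one.
North–south component: 0.04° × 111699 = 4467.96 m.
E–W at 10.287°: 0.04° × 111699 × cos 10.287° = 0.04 × 111699 × 0.9839 ≈ 4396.14 m.
The two errors are perpendicular, so the maximum displacement is √(4467.96² + 4396.14²) ≈ 6268.07 m.
In feet: 6268.07 m ÷ 0.3048 ≈ 20565 ft.

20565 ft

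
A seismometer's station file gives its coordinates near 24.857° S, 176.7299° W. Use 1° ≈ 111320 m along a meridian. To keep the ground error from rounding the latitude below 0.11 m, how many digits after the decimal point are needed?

One degree of latitude covers 111320 m.
N decimal places → at most half a unit in the last place, 0.5 × 10⁻ᴺ° = 111320/2 × 10⁻ᴺ m.
Need 0.5 × 111320 × 10⁻ᴺ ≤ 0.11 → 10⁻ᴺ ≤ 1.976e-06, so N ≥ 5.70.
So 6 decimal places suffice (0.0557 m); 5 would allow up to 0.557 m.

6 decimal places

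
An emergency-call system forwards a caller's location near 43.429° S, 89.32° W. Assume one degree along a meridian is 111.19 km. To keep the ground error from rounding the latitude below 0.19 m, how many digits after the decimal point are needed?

One degree of latitude covers 111190 m.
With N decimal places the half-ulp bound is 0.5·10⁻ᴺ°, or 0.5·10⁻ᴺ × 111190 m on the ground.
Setting 55595 × 10⁻ᴺ ≤ 0.19 gives 10ᴺ ≥ 2.926e+05, i.e. N ≥ 5.47.
At 5 places the error can reach 0.556 m, but 6 places keeps it to 0.0556 m.

6 decimal places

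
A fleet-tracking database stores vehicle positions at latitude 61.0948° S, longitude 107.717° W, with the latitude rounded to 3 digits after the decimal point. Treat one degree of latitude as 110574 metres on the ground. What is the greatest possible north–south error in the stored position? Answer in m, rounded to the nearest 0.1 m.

Rounding to 3 decimal places leaves the latitude within ±0.0005° of the true value.
North–south distance: 0.0005° × 110574 m/° = 55.287 m.

55.3 m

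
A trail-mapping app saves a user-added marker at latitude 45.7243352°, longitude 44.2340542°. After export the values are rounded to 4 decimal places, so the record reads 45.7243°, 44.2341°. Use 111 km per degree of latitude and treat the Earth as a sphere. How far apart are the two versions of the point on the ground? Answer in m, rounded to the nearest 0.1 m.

Δlat = 45.7243352 − 45.7243 = +0.0000352°; Δlon = 44.2340542 − 44.2341 = -0.0000458°.
North–south shift: 0.0000352 × 111000 = 3.9072 m.
East–west at this latitude: -0.0000458° × 111000 × cos 45.7243° ≈ -0.0000458 × 77490.4 = -3.54906 m.
Hypotenuse of the two orthogonal shifts: √(3.9072² + 3.54906²) = 5.27845 m.

5.3 m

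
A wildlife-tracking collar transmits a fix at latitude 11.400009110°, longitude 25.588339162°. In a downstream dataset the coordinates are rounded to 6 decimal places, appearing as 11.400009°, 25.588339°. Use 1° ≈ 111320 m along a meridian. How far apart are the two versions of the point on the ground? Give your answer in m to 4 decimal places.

0.0215 m

The latitude changed by +0.000000110° and the longitude by +0.000000162°.
N–S: 0.000000110° × 111320 m/° = 0.0122452 m.
East–west at this latitude: 0.000000162° × 111320 × cos 11.4° ≈ 0.000000162 × 109124 = 0.0176781 m.
Hypotenuse of the two orthogonal shifts: √(0.0122452² + 0.0176781²) = 0.0215048 m.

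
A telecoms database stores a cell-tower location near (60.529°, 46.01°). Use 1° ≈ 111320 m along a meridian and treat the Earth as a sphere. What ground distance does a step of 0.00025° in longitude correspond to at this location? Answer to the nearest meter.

14 meters

0.00025° of longitude at 60.529° is 0.00025 × 111320 × cos 60.529° ≈ 0.00025 × 54767.5 = 13.6919 m.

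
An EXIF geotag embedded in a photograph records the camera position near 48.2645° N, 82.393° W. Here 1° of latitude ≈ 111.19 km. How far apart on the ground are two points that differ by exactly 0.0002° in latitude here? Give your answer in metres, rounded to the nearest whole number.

Along a meridian 0.0002° is 0.0002 × 111190 = 22.238 m.

22 metres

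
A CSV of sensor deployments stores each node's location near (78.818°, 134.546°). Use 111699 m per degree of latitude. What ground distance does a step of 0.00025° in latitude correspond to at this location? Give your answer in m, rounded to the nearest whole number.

28 m

0.00025° × 111699 m/° = 27.9247 m.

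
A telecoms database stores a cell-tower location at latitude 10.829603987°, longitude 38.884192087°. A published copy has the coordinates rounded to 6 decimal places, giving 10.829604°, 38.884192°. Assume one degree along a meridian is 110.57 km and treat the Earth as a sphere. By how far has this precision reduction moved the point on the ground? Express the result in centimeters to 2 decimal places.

The latitude changed by -0.000000013° and the longitude by +0.000000087°.
North–south shift: -0.000000013 × 110570 = -0.00143741 m.
East–west at this latitude: 0.000000087° × 110570 × cos 10.8296° ≈ 0.000000087 × 108601 = 0.00944827 m.
Combined displacement = (0.00143741² + 0.00944827²)^½ ≈ 0.00955698 m.
That is 0.00955698 m = 0.9557 cm.

0.96 centimeters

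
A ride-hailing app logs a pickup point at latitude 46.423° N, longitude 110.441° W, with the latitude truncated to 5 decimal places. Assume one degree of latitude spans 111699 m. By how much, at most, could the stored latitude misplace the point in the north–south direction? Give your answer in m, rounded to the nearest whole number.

Truncating at 5 decimal places can drop up to a full unit in the last place, so the latitude may be off by as much as 1e-05°.
North–south distance: 1e-05° × 111699 m/° = 1.11699 m.

1 m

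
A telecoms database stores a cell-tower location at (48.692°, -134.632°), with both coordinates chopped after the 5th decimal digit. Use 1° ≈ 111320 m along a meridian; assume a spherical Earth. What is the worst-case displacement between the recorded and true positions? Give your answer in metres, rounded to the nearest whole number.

1 metres

Truncating at 5 decimal places can drop up to a full unit in the last place, so each coordinate may be off by as much as 1e-05°.
N–S: 1e-05° × 111320 m/° = 1.1132 m.
East–west component at 48.692°: 1e-05° × 111320 × cos 48.692° ≈ 1e-05 × 73483.1 ≈ 0.734831 m.
Worst case both components are at the extreme and orthogonal: √(1.1132² + 0.734831²) ≈ 1.33386 m.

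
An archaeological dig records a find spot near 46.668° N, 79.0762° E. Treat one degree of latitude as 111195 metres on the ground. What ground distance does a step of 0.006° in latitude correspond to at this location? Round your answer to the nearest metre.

Along a meridian 0.006° is 0.006 × 111195 = 667.17 m.

667 metres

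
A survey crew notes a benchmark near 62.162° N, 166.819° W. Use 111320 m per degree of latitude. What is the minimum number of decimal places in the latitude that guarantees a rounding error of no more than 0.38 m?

6 decimal places

One degree of latitude covers 111320 m.
With N decimal places the half-ulp bound is 0.5·10⁻ᴺ°, or 0.5·10⁻ᴺ × 111320 m on the ground.
Setting 55660 × 10⁻ᴺ ≤ 0.38 gives 10ᴺ ≥ 1.465e+05, i.e. N ≥ 5.17.
So 6 decimal places suffice (0.0557 m); 5 would allow up to 0.557 m.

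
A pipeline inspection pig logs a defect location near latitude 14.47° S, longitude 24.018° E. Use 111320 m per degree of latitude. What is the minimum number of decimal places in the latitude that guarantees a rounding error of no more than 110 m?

One degree of latitude covers 111320 m.
With N decimal places the half-ulp bound is 0.5·10⁻ᴺ°, or 0.5·10⁻ᴺ × 111320 m on the ground.
Setting 55660 × 10⁻ᴺ ≤ 110 gives 10ᴺ ≥ 506, i.e. N ≥ 2.70.
N = 2 would give 557 m (too coarse); N = 3 gives 55.7 m ≤ 110 m.

3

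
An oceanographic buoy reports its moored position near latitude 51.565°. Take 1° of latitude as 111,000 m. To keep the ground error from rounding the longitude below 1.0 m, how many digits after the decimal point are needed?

At 51.565° one degree of longitude covers 111000 × cos 51.565° ≈ 111000 × 0.6216 ≈ 69000.5 m.
N decimal places → at most half a unit in the last place, 0.5 × 10⁻ᴺ° = 69000.5/2 × 10⁻ᴺ m.
Need 0.5 × 69000.5 × 10⁻ᴺ ≤ 1.0 → 10⁻ᴺ ≤ 2.899e-05, so N ≥ 4.54.
N = 4 would give 3.45 m (too coarse); N = 5 gives 0.345 m ≤ 1.0 m.

5 decimal places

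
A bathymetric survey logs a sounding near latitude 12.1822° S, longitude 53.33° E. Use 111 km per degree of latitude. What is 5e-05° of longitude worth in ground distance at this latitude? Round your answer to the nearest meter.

One degree of longitude here spans 111000 × cos 12.1822° = 111000 × 0.9775 ≈ 108500 m; 5e-05° of that is 5.42502 m.

5 meters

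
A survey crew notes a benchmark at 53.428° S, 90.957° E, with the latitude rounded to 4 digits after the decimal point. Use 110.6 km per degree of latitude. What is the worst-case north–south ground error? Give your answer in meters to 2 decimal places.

5.53 meters

Rounding to 4 decimal places leaves the latitude within ±5e-05° of the true value.
So the N–S error is at most 5e-05 × 110600 = 5.53 m.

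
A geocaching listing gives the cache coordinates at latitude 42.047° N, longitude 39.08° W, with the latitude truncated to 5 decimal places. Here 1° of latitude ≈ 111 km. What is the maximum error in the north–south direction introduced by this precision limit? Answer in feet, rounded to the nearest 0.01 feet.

3.64 feet

Truncating at 5 decimal places can drop up to a full unit in the last place, so the latitude may be off by as much as 1e-05°.
So the N–S error is at most 1e-05 × 111000 = 1.11 m.
In feet: 1.11 m ÷ 0.3048 ≈ 3.6417 ft.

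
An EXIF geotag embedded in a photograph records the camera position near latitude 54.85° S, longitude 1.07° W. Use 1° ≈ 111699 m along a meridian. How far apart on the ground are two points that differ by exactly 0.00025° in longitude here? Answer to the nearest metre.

0.00025° of longitude at 54.85° is 0.00025 × 111699 × cos 54.85° ≈ 0.00025 × 64307.2 = 16.0768 m.

16 metres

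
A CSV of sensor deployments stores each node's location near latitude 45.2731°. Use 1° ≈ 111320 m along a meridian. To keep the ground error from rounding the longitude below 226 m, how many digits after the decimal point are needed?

At 45.2731° one degree of longitude covers 111320 × cos 45.2731° ≈ 111320 × 0.7037 ≈ 78339 m.
N decimal places → at most half a unit in the last place, 0.5 × 10⁻ᴺ° = 78339/2 × 10⁻ᴺ m.
Need 0.5 × 78339 × 10⁻ᴺ ≤ 226 → 10⁻ᴺ ≤ 5.770e-03, so N ≥ 2.24.
So 3 decimal places suffice (39.2 m); 2 would allow up to 392 m.

3 decimal places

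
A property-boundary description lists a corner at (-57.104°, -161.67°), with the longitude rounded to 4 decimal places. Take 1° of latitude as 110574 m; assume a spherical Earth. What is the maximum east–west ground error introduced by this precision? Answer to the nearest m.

Rounding to 4 decimal places leaves the longitude within ±5e-05° of the true value.
One degree of longitude at 57.104° is 110574 × cos 57.104° ≈ 110574 × 0.5431 = 60054.5 m.
So at most 5e-05° × 60054.5 ≈ 3.00272 m east–west.

3 m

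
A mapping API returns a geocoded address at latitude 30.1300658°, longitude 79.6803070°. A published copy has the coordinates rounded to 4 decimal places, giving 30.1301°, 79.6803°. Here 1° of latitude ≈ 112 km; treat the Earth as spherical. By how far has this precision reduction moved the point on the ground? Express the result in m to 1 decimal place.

The latitude changed by -0.0000342° and the longitude by +0.0000070°.
N–S: -0.0000342° × 112000 m/° = -3.8304 m.
East–west at this latitude: 0.0000070° × 112000 × cos 30.1301° ≈ 0.0000070 × 96867.4 = 0.678072 m.
Combined displacement = (3.8304² + 0.678072²)^½ ≈ 3.88995 m.

3.9 m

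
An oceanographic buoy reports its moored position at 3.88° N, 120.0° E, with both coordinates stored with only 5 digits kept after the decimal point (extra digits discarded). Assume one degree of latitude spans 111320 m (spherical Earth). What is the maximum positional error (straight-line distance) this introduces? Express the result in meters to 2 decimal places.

1.57 meters

Truncating at 5 decimal places can drop up to a full unit in the last place, so each coordinate may be off by as much as 1e-05°.
North–south component: 1e-05° × 111320 = 1.1132 m.
East–west component at 3.88°: 1e-05° × 111320 × cos 3.88° ≈ 1e-05 × 111065 ≈ 1.11065 m.
Combining orthogonally: (1.1132² + 1.11065²)^½ ≈ 1.5725 m.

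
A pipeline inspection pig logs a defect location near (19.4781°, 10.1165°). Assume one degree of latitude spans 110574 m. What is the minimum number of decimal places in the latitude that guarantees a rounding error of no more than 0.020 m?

One degree of latitude covers 110574 m.
N decimal places → at most half a unit in the last place, 0.5 × 10⁻ᴺ° = 110574/2 × 10⁻ᴺ m.
Need 0.5 × 110574 × 10⁻ᴺ ≤ 0.020 → 10⁻ᴺ ≤ 3.617e-07, so N ≥ 6.44.
At 6 places the error can reach 0.0553 m, but 7 places keeps it to 0.00553 m.

7 decimal places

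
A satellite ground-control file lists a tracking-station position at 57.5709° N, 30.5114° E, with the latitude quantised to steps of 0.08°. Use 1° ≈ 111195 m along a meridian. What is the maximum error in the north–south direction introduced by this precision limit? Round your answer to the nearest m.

4448 m

With a 0.08° grid the true value lies within half a step, ±0.08°/2 = ±0.04°, of the stored one.
North–south distance: 0.04° × 111195 m/° = 4447.8 m.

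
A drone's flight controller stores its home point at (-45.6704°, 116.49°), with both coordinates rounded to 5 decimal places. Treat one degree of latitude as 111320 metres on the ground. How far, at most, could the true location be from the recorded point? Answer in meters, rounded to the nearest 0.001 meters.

Rounding to 5 decimal places leaves each coordinate within ±5e-06° of the true value.
N–S: 5e-06° × 111320 m/° = 0.5566 m.
E–W at 45.6704°: 5e-06° × 111320 × cos 45.6704° = 5e-06 × 111320 × 0.6988 ≈ 0.388944 m.
Worst case both components are at the extreme and orthogonal: √(0.5566² + 0.388944²) ≈ 0.679029 m.

0.679 meters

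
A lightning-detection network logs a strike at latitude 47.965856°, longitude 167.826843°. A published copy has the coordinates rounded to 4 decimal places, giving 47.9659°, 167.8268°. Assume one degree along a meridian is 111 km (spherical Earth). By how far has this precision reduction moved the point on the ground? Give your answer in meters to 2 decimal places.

Δlat = 47.965856 − 47.9659 = -0.000044°; Δlon = 167.826843 − 167.8268 = +0.000043°.
North–south shift: -0.000044 × 111000 = -4.884 m.
East–west at this latitude: 0.000043° × 111000 × cos 47.9659° ≈ 0.000043 × 74322.6 = 3.19587 m.
Hypotenuse of the two orthogonal shifts: √(4.884² + 3.19587²) = 5.8367 m.

5.84 meters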